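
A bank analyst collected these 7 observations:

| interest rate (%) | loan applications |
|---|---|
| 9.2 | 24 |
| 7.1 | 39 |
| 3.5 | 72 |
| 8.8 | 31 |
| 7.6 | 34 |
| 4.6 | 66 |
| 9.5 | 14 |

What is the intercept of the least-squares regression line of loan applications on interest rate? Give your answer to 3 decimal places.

n = 7, Σx = 50.3, Σy = 280, Σxy = 1717.5, Σx² = 393.91
Sxx = Σx² − (Σx)²/n = 393.91 − 361.441429 = 32.468571
Sxy = Σxy − (Σx)(Σy)/n = 1717.5 − 2012 = -294.5
b = Sxy/Sxx = -294.5/32.468571 = -9.070310
a = ȳ − b·x̄ = 40 − (-9.070310)·7.185714 = 105.176654

105.177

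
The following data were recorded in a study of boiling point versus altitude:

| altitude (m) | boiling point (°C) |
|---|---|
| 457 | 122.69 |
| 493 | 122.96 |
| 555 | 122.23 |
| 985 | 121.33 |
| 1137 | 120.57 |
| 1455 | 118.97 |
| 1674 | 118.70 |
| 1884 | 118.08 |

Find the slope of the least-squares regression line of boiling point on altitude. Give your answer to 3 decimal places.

n = 8, Σx = 8640, Σy = 965.53, Σxy = 1035392.27, Σx² = 11491674
Sxx = Σx² − (Σx)²/n = 11491674 − 9331200 = 2160474
Sxy = Σxy − (Σx)(Σy)/n = 1035392.27 − 1042772.4 = -7380.13
b = Sxy/Sxx = -7380.13/2160474 = -0.003416

-0.003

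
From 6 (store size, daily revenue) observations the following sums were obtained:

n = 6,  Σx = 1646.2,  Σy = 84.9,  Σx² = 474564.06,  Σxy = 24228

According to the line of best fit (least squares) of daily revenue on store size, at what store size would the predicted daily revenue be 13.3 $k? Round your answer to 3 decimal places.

253.531

Sxx = Σx² − (Σx)²/n = 474564.06 − 451662.406667 = 22901.653333
Sxy = Σxy − (Σx)(Σy)/n = 24228 − 23293.73 = 934.27
b = Sxy/Sxx = 934.27/22901.653333 = 0.040795
a = ȳ − b·x̄ = 14.15 − 0.040795·274.366667 = 2.957247
Set a + b·x = 13.3: x = (13.3 − 2.957247) / 0.040795 = 253.530714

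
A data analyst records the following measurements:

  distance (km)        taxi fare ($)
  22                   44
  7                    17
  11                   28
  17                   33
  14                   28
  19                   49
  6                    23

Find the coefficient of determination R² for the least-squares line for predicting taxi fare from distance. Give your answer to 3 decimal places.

0.819

n = 7, Σx = 96, Σy = 222, Σxy = 3417, Σx² = 1536, Σy² = 7812
Sxx = Σx² − (Σx)²/n = 1536 − 1316.571429 = 219.428571
Sxy = Σxy − (Σx)(Σy)/n = 3417 − 3044.571429 = 372.428571
Syy = Σy² − (Σy)²/n = 7812 − 7040.571429 = 771.428571
R² = Sxy²/(Sxx·Syy) = (372.428571)²/(219.428571·771.428571) = 0.819402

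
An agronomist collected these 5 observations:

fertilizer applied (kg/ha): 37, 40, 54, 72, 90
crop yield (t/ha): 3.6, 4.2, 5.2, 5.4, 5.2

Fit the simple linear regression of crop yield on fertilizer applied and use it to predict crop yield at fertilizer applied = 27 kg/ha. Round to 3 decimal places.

3.837

n = 5, Σx = 293, Σy = 23.6, Σxy = 1438.8, Σx² = 19169
Sxx = Σx² − (Σx)²/n = 19169 − 17169.8 = 1999.2
Sxy = Σxy − (Σx)(Σy)/n = 1438.8 − 1382.96 = 55.84
b = Sxy/Sxx = 55.84/1999.2 = 0.027931
a = ȳ − b·x̄ = 4.72 − 0.027931·58.6 = 3.083233
ŷ(27) = a + b·27 = 3.083233 + 0.027931·27 = 3.837375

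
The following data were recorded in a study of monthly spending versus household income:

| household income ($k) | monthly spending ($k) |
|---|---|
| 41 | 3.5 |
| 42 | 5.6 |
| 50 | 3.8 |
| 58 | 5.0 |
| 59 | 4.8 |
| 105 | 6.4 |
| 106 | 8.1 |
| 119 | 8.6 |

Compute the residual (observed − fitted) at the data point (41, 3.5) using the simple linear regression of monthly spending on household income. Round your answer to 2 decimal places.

-0.57

n = 8, Σx = 580, Σy = 45.8, Σxy = 3695.9, Σx² = 49212
Sxx = Σx² − (Σx)²/n = 49212 − 42050 = 7162
Sxy = Σxy − (Σx)(Σy)/n = 3695.9 − 3320.5 = 375.4
b = Sxy/Sxx = 375.4/7162 = 0.052416
a = ȳ − b·x̄ = 5.725 − 0.052416·72.5 = 1.924874
ŷ(41) = 1.924874 + 0.052416·41 = 4.073911
residual = y − ŷ = 3.5 − 4.073911 = -0.573911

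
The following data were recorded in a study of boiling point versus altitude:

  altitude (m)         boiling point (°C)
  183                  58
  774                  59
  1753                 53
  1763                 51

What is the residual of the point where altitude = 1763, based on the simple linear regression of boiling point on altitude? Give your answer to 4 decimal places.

-1.3920

n = 4, Σx = 4473, Σy = 221, Σxy = 239102, Σx² = 6813743
Sxx = Σx² − (Σx)²/n = 6813743 − 5001932.25 = 1811810.75
Sxy = Σxy − (Σx)(Σy)/n = 239102 − 247133.25 = -8031.25
b = Sxy/Sxx = -8031.25/1811810.75 = -0.004433
a = ȳ − b·x̄ = 55.25 − (-0.004433)·1118.25 = 60.206889
ŷ(1763) = 60.206889 + (-0.004433)·1763 = 52.392004
residual = y − ŷ = 51 − 52.392004 = -1.392004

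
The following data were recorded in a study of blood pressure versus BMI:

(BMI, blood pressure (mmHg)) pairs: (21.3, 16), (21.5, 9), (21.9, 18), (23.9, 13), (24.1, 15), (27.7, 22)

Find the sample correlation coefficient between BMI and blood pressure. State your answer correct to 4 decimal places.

0.6321

n = 6, Σx = 140.4, Σy = 93, Σxy = 2210.1, Σx² = 3314.86, Σy² = 1539
Sxx = Σx² − (Σx)²/n = 3314.86 − 3285.36 = 29.5
Sxy = Σxy − (Σx)(Σy)/n = 2210.1 − 2176.2 = 33.9
Syy = Σy² − (Σy)²/n = 1539 − 1441.5 = 97.5
r = Sxy/√(Sxx·Syy) = 33.9/√(2876.25) = 33.9/53.630682 = 0.632101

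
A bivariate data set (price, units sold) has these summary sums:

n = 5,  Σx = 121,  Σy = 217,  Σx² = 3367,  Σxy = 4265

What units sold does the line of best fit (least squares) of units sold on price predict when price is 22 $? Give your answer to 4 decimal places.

48.3455

Sxx = Σx² − (Σx)²/n = 3367 − 2928.2 = 438.8
Sxy = Σxy − (Σx)(Σy)/n = 4265 − 5251.4 = -986.4
b = Sxy/Sxx = -986.4/438.8 = -2.247949
a = ȳ − b·x̄ = 43.4 − (-2.247949)·24.2 = 97.800365
ŷ(22) = a + b·22 = 97.800365 + (-2.247949)·22 = 48.345488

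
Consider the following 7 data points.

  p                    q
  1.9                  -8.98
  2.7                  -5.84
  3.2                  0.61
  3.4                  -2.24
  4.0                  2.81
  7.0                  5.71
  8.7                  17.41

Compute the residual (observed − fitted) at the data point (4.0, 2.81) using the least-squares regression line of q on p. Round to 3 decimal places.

n = 7, Σx = 30.9, Σy = 9.48, Σxy = 164.183, Σx² = 173.39
Sxx = Σx² − (Σx)²/n = 173.39 − 136.401429 = 36.988571
Sxy = Σxy − (Σx)(Σy)/n = 164.183 − 41.847429 = 122.335571
b = Sxy/Sxx = 122.335571/36.988571 = 3.307388
a = ȳ − b·x̄ = 1.354286 − 3.307388·4.414286 = -13.245472
ŷ(4.0) = -13.245472 + 3.307388·4 = -0.015918
residual = y − ŷ = 2.81 − (-0.015918) = 2.825918

2.826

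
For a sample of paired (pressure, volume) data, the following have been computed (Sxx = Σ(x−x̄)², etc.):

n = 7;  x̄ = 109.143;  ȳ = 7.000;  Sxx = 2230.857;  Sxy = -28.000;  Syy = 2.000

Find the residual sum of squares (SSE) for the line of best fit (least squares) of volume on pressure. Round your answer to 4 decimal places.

1.6486

b = Sxy/Sxx = -28/2230.857 = -0.012551
SSE = Syy − b·Sxy = 2 − (-0.012551)·(-28) = 1.648566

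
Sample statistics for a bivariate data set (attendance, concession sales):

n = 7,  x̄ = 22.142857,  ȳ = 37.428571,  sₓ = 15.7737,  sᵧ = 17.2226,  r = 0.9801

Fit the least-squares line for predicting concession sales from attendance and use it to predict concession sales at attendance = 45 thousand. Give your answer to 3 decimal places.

61.889

b = r · sᵧ/sₓ = 0.9801 · 17.2226/15.7737 = 1.070128
a = ȳ − b·x̄ = 37.428571 − 1.070128·22.142857 = 13.732891
ŷ(45) = a + b·45 = 13.732891 + 1.070128·45 = 61.888628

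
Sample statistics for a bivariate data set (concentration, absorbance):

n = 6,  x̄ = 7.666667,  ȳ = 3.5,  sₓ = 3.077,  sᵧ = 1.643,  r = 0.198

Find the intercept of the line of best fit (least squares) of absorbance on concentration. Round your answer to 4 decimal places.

b = r · sᵧ/sₓ = 0.198 · 1.643/3.077 = 0.105724
a = ȳ − b·x̄ = 3.5 − 0.105724·7.666667 = 2.689446

2.6894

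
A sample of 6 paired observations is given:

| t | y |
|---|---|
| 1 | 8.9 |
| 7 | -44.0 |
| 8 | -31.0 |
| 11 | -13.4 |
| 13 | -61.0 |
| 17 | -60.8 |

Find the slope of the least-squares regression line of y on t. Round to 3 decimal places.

n = 6, Σx = 57, Σy = -201.3, Σxy = -2521.1, Σx² = 693
Sxx = Σx² − (Σx)²/n = 693 − 541.5 = 151.5
Sxy = Σxy − (Σx)(Σy)/n = -2521.1 − (-1912.35) = -608.75
b = Sxy/Sxx = -608.75/151.5 = -4.018152

-4.018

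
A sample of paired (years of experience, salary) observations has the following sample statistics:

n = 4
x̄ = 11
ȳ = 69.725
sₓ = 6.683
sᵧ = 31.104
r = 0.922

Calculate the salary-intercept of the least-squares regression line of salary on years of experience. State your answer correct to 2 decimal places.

b = r · sᵧ/sₓ = 0.922 · 31.104/6.683 = 4.291170
a = ȳ − b·x̄ = 69.725 − 4.291170·11 = 22.522132

22.52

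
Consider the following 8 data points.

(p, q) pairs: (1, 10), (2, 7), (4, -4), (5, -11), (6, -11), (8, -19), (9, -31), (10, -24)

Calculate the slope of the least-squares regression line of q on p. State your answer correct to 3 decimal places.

n = 8, Σx = 45, Σy = -83, Σxy = -784, Σx² = 327
Sxx = Σx² − (Σx)²/n = 327 − 253.125 = 73.875
Sxy = Σxy − (Σx)(Σy)/n = -784 − (-466.875) = -317.125
b = Sxy/Sxx = -317.125/73.875 = -4.292724

-4.293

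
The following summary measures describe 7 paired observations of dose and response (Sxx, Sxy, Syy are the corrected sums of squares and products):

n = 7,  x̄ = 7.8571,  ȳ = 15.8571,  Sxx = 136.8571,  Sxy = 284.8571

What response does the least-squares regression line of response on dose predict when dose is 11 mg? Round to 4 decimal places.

22.3988

b = Sxy/Sxx = 284.8571/136.8571 = 2.081420
a = ȳ − b·x̄ = 15.8571 − 2.081420·7.8571 = -0.496825
ŷ(11) = a + b·11 = -0.496825 + 2.081420·11 = 22.398795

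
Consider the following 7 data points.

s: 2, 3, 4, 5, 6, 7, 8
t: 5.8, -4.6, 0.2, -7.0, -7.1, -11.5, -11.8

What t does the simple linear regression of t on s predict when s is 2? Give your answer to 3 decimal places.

n = 7, Σx = 35, Σy = -36, Σxy = -253.9, Σx² = 203
Sxx = Σx² − (Σx)²/n = 203 − 175 = 28
Sxy = Σxy − (Σx)(Σy)/n = -253.9 − (-180) = -73.9
b = Sxy/Sxx = -73.9/28 = -2.639286
a = ȳ − b·x̄ = -5.142857 − (-2.639286)·5 = 8.053571
ŷ(2) = a + b·2 = 8.053571 + (-2.639286)·2 = 2.775

2.775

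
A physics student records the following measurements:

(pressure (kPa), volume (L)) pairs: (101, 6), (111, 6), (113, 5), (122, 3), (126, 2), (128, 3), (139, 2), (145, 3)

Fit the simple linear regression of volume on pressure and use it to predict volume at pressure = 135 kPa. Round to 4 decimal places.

2.6300

n = 8, Σx = 985, Σy = 30, Σxy = 3552, Σx² = 122781
Sxx = Σx² − (Σx)²/n = 122781 − 121278.125 = 1502.875
Sxy = Σxy − (Σx)(Σy)/n = 3552 − 3693.75 = -141.75
b = Sxy/Sxx = -141.75/1502.875 = -0.094319
a = ȳ − b·x̄ = 3.75 − (-0.094319)·123.125 = 15.363054
ŷ(135) = a + b·135 = 15.363054 + (-0.094319)·135 = 2.629959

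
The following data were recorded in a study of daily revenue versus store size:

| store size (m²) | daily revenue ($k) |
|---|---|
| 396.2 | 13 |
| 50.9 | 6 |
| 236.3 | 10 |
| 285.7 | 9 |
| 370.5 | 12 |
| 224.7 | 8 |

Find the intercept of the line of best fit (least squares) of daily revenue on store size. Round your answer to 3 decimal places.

4.543

n = 6, Σx = 1564.3, Σy = 58, Σxy = 16633.9, Σx² = 484787.77
Sxx = Σx² − (Σx)²/n = 484787.77 − 407839.081667 = 76948.688333
Sxy = Σxy − (Σx)(Σy)/n = 16633.9 − 15121.566667 = 1512.333333
b = Sxy/Sxx = 1512.333333/76948.688333 = 0.019654
a = ȳ − b·x̄ = 9.666667 − 0.019654·260.716667 = 4.542596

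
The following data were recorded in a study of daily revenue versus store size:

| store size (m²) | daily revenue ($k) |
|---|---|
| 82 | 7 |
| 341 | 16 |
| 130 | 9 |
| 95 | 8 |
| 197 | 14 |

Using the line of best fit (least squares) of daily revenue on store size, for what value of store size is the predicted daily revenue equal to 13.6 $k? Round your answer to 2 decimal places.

248.03

n = 5, Σx = 845, Σy = 54, Σxy = 10718, Σx² = 187739
Sxx = Σx² − (Σx)²/n = 187739 − 142805 = 44934
Sxy = Σxy − (Σx)(Σy)/n = 10718 − 9126 = 1592
b = Sxy/Sxx = 1592/44934 = 0.035430
a = ȳ − b·x̄ = 10.8 − 0.035430·169 = 4.812374
Set a + b·x = 13.6: x = (13.6 − 4.812374) / 0.035430 = 248.029648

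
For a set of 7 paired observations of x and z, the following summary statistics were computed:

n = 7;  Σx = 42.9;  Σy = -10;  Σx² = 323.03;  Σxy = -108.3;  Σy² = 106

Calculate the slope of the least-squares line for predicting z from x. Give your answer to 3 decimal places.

Sxx = Σx² − (Σx)²/n = 323.03 − 262.915714 = 60.114286
Sxy = Σxy − (Σx)(Σy)/n = -108.3 − (-61.285714) = -47.014286
b = Sxy/Sxx = -47.014286/60.114286 = -0.782082

-0.782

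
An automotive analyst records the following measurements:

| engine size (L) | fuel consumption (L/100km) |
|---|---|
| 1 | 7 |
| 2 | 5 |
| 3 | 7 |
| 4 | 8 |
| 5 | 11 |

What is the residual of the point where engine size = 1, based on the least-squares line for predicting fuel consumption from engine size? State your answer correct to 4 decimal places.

n = 5, Σx = 15, Σy = 38, Σxy = 125, Σx² = 55
Sxx = Σx² − (Σx)²/n = 55 − 45 = 10
Sxy = Σxy − (Σx)(Σy)/n = 125 − 114 = 11
b = Sxy/Sxx = 11/10 = 1.1
a = ȳ − b·x̄ = 7.6 − 1.1·3 = 4.3
ŷ(1) = 4.3 + 1.1·1 = 5.4
residual = y − ŷ = 7 − 5.4 = 1.6

1.6000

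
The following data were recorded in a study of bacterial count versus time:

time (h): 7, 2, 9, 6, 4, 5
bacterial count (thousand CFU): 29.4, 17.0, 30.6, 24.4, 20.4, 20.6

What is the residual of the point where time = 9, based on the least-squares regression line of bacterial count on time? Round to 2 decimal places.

-0.61

n = 6, Σx = 33, Σy = 142.4, Σxy = 846.2, Σx² = 211
Sxx = Σx² − (Σx)²/n = 211 − 181.5 = 29.5
Sxy = Σxy − (Σx)(Σy)/n = 846.2 − 783.2 = 63
b = Sxy/Sxx = 63/29.5 = 2.135593
a = ȳ − b·x̄ = 23.733333 − 2.135593·5.5 = 11.987571
ŷ(9) = 11.987571 + 2.135593·9 = 31.207910
residual = y − ŷ = 30.6 − 31.207910 = -0.607910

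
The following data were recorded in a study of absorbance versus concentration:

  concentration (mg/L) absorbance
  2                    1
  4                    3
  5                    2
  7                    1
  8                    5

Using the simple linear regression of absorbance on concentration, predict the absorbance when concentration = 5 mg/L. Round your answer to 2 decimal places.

n = 5, Σx = 26, Σy = 12, Σxy = 71, Σx² = 158
Sxx = Σx² − (Σx)²/n = 158 − 135.2 = 22.8
Sxy = Σxy − (Σx)(Σy)/n = 71 − 62.4 = 8.6
b = Sxy/Sxx = 8.6/22.8 = 0.377193
a = ȳ − b·x̄ = 2.4 − 0.377193·5.2 = 0.438596
ŷ(5) = a + b·5 = 0.438596 + 0.377193·5 = 2.324561

2.32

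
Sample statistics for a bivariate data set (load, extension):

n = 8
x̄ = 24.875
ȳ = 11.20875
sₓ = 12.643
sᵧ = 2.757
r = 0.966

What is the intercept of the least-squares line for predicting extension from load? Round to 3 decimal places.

5.969

b = r · sᵧ/sₓ = 0.966 · 2.757/12.643 = 0.210651
a = ȳ − b·x̄ = 11.20875 − 0.210651·24.875 = 5.968804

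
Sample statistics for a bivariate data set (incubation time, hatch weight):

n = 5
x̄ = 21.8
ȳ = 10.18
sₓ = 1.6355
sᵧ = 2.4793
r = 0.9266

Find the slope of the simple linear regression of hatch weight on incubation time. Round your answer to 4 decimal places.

b = r · sᵧ/sₓ = 0.9266 · 2.4793/1.6355 = 1.404659

1.4047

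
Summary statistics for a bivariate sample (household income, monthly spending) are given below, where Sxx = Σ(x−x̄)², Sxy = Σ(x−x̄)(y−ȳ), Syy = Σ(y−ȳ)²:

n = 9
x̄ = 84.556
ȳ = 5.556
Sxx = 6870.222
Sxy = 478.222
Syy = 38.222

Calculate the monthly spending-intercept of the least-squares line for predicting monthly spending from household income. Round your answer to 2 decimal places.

b = Sxy/Sxx = 478.222/6870.222 = 0.069608
a = ȳ − b·x̄ = 5.556 − 0.069608·84.556 = -0.329769

-0.33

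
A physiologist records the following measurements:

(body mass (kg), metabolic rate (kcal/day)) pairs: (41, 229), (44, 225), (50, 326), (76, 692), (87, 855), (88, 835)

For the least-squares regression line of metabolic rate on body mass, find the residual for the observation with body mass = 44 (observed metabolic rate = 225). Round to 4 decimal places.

-22.4966

n = 6, Σx = 386, Σy = 3162, Σxy = 236046, Σx² = 27206
Sxx = Σx² − (Σx)²/n = 27206 − 24832.666667 = 2373.333333
Sxy = Σxy − (Σx)(Σy)/n = 236046 − 203422 = 32624
b = Sxy/Sxx = 32624/2373.333333 = 13.746067
a = ȳ − b·x̄ = 527 − 13.746067·64.333333 = -357.330337
ŷ(44) = -357.330337 + 13.746067·44 = 247.496629
residual = y − ŷ = 225 − 247.496629 = -22.496629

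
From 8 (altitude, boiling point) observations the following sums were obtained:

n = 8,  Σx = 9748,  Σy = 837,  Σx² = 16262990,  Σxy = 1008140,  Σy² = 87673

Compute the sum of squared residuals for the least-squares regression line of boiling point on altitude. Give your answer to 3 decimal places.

Sxx = Σx² − (Σx)²/n = 16262990 − 11877938 = 4385052
Sxy = Σxy − (Σx)(Σy)/n = 1008140 − 1019884.5 = -11744.5
Syy = Σy² − (Σy)²/n = 87673 − 87571.125 = 101.875
b = Sxy/Sxx = -11744.5/4385052 = -0.002678
SSE = Syy − b·Sxy = 101.875 − (-0.002678)·(-11744.5) = 70.419665

70.420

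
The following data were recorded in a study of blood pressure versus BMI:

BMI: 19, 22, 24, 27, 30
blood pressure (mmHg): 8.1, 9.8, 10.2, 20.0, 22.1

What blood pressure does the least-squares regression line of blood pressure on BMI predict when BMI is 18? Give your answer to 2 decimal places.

n = 5, Σx = 122, Σy = 70.2, Σxy = 1817.3, Σx² = 3050
Sxx = Σx² − (Σx)²/n = 3050 − 2976.8 = 73.2
Sxy = Σxy − (Σx)(Σy)/n = 1817.3 − 1712.88 = 104.42
b = Sxy/Sxx = 104.42/73.2 = 1.426503
a = ȳ − b·x̄ = 14.04 − 1.426503·24.4 = -20.766667
ŷ(18) = a + b·18 = -20.766667 + 1.426503·18 = 4.910383

4.91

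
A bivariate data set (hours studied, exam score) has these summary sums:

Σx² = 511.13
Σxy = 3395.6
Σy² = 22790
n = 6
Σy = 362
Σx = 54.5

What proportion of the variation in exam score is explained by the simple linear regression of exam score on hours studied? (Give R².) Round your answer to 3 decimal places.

Sxx = Σx² − (Σx)²/n = 511.13 − 495.041667 = 16.088333
Sxy = Σxy − (Σx)(Σy)/n = 3395.6 − 3288.166667 = 107.433333
Syy = Σy² − (Σy)²/n = 22790 − 21840.666667 = 949.333333
R² = Sxy²/(Sxx·Syy) = (107.433333)²/(16.088333·949.333333) = 0.755698

0.756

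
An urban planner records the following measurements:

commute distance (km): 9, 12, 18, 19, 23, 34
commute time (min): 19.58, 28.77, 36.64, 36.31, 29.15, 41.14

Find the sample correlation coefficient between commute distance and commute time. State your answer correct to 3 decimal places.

n = 6, Σx = 115, Σy = 191.59, Σxy = 3940.08, Σx² = 2595, Σy² = 6414.2171
Sxx = Σx² − (Σx)²/n = 2595 − 2204.166667 = 390.833333
Sxy = Σxy − (Σx)(Σy)/n = 3940.08 − 3672.141667 = 267.938333
Syy = Σy² − (Σy)²/n = 6414.2171 − 6117.788017 = 296.429083
r = Sxy/√(Sxx·Syy) = 267.938333/√(115854.366736) = 267.938333/340.373863 = 0.787188

0.787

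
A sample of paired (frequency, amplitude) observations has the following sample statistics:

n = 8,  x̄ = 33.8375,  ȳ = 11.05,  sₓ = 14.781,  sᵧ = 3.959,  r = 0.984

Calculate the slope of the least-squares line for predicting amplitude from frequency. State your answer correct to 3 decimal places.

0.264

b = r · sᵧ/sₓ = 0.984 · 3.959/14.781 = 0.263558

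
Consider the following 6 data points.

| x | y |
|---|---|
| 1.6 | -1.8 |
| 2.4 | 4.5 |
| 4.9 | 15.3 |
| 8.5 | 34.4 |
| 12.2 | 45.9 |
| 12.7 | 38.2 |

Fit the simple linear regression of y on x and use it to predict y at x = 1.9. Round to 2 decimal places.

2.50

n = 6, Σx = 42.3, Σy = 136.5, Σxy = 1420.41, Σx² = 414.71
Sxx = Σx² − (Σx)²/n = 414.71 − 298.215 = 116.495
Sxy = Σxy − (Σx)(Σy)/n = 1420.41 − 962.325 = 458.085
b = Sxy/Sxx = 458.085/116.495 = 3.932229
a = ȳ − b·x̄ = 22.75 − 3.932229·7.05 = -4.972213
ŷ(1.9) = a + b·1.9 = -4.972213 + 3.932229·1.9 = 2.499021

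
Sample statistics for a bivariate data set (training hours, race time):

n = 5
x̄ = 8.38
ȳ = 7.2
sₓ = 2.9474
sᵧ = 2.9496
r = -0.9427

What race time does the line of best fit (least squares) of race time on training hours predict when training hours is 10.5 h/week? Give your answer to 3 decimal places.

b = r · sᵧ/sₓ = -0.9427 · 2.9496/2.9474 = -0.943404
a = ȳ − b·x̄ = 7.2 − (-0.943404)·8.38 = 15.105723
ŷ(10.5) = a + b·10.5 = 15.105723 + (-0.943404)·10.5 = 5.199984

5.200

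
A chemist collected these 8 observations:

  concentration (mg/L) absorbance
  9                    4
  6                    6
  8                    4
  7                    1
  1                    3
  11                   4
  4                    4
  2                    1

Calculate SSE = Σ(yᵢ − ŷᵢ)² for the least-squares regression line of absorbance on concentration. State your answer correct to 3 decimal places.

17.542

n = 8, Σx = 48, Σy = 27, Σxy = 176, Σx² = 372, Σy² = 111
Sxx = Σx² − (Σx)²/n = 372 − 288 = 84
Sxy = Σxy − (Σx)(Σy)/n = 176 − 162 = 14
Syy = Σy² − (Σy)²/n = 111 − 91.125 = 19.875
b = Sxy/Sxx = 14/84 = 0.166667
SSE = Syy − b·Sxy = 19.875 − 0.166667·14 = 17.541667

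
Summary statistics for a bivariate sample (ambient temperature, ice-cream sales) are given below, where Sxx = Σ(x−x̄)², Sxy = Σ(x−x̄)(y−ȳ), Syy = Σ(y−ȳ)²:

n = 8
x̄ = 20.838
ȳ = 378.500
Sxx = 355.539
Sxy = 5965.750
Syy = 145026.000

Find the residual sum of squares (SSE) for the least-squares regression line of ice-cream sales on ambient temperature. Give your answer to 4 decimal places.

b = Sxy/Sxx = 5965.75/355.539 = 16.779453
SSE = Syy − b·Sxy = 145026 − 16.779453·5965.75 = 44923.977261

44923.9773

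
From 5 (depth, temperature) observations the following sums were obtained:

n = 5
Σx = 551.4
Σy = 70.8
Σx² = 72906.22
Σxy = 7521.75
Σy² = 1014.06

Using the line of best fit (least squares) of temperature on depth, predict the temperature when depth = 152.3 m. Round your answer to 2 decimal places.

13.17

Sxx = Σx² − (Σx)²/n = 72906.22 − 60808.392 = 12097.828
Sxy = Σxy − (Σx)(Σy)/n = 7521.75 − 7807.824 = -286.074
b = Sxy/Sxx = -286.074/12097.828 = -0.023647
a = ȳ − b·x̄ = 14.16 − (-0.023647)·110.28 = 16.767761
ŷ(152.3) = a + b·152.3 = 16.767761 + (-0.023647)·152.3 = 13.166365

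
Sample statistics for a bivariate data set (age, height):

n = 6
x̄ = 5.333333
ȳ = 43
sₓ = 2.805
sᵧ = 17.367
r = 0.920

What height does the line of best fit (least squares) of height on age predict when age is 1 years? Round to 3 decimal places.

18.317

b = r · sᵧ/sₓ = 0.92 · 17.367/2.805 = 5.696128
a = ȳ − b·x̄ = 43 − 5.696128·5.333333 = 12.620651
ŷ(1) = a + b·1 = 12.620651 + 5.696128·1 = 18.316779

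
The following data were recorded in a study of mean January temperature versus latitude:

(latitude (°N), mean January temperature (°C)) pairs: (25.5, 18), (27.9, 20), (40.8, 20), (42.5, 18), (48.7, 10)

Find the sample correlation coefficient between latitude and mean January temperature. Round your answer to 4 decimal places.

-0.6289

n = 5, Σx = 185.4, Σy = 86, Σxy = 3085, Σx² = 7271.24, Σy² = 1548
Sxx = Σx² − (Σx)²/n = 7271.24 − 6874.632 = 396.608
Sxy = Σxy − (Σx)(Σy)/n = 3085 − 3188.88 = -103.88
Syy = Σy² − (Σy)²/n = 1548 − 1479.2 = 68.8
r = Sxy/√(Sxx·Syy) = -103.88/√(27286.6304) = -103.88/165.186653 = -0.628864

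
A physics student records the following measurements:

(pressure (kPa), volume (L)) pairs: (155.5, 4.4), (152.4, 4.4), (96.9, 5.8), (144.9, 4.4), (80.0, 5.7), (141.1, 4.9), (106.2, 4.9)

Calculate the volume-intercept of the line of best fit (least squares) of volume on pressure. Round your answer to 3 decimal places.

7.211

n = 7, Σx = 877, Σy = 34.5, Σxy = 4222.11, Σx² = 115379.28
Sxx = Σx² − (Σx)²/n = 115379.28 − 109875.571429 = 5503.708571
Sxy = Σxy − (Σx)(Σy)/n = 4222.11 − 4322.357143 = -100.247143
b = Sxy/Sxx = -100.247143/5503.708571 = -0.018214
a = ȳ − b·x̄ = 4.928571 − (-0.018214)·125.285714 = 7.210584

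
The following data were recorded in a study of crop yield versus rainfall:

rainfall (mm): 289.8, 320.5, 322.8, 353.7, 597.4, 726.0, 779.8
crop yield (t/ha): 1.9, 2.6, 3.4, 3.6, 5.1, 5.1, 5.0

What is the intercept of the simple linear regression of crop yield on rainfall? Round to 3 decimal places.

1.136

n = 7, Σx = 3390, Σy = 26.7, Σxy = 14403.1, Σx² = 1908058.62
Sxx = Σx² − (Σx)²/n = 1908058.62 − 1641728.571429 = 266330.048571
Sxy = Σxy − (Σx)(Σy)/n = 14403.1 − 12930.428571 = 1472.671429
b = Sxy/Sxx = 1472.671429/266330.048571 = 0.005529
a = ȳ − b·x̄ = 3.814286 − 0.005529·484.285714 = 1.136429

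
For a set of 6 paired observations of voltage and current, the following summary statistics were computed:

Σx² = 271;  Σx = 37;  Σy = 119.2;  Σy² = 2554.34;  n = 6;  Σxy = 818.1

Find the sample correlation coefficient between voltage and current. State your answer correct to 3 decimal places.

0.930

Sxx = Σx² − (Σx)²/n = 271 − 228.166667 = 42.833333
Sxy = Σxy − (Σx)(Σy)/n = 818.1 − 735.066667 = 83.033333
Syy = Σy² − (Σy)²/n = 2554.34 − 2368.106667 = 186.233333
r = Sxy/√(Sxx·Syy) = 83.033333/√(7976.994444) = 83.033333/89.314022 = 0.929679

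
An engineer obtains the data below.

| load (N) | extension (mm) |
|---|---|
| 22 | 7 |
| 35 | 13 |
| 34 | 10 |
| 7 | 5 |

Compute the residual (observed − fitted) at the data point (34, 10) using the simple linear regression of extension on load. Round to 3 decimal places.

n = 4, Σx = 98, Σy = 35, Σxy = 984, Σx² = 2914
Sxx = Σx² − (Σx)²/n = 2914 − 2401 = 513
Sxy = Σxy − (Σx)(Σy)/n = 984 − 857.5 = 126.5
b = Sxy/Sxx = 126.5/513 = 0.246589
a = ȳ − b·x̄ = 8.75 − 0.246589·24.5 = 2.708577
ŷ(34) = 2.708577 + 0.246589·34 = 11.092593
residual = y − ŷ = 10 − 11.092593 = -1.092593

-1.093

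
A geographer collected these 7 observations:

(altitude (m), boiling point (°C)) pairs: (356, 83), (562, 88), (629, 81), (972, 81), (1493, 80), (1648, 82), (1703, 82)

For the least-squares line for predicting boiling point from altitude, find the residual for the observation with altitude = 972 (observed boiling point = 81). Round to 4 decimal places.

n = 7, Σx = 7363, Σy = 577, Σxy = 602907, Σx² = 9628167
Sxx = Σx² − (Σx)²/n = 9628167 − 7744824.142857 = 1883342.857143
Sxy = Σxy − (Σx)(Σy)/n = 602907 − 606921.571429 = -4014.571429
b = Sxy/Sxx = -4014.571429/1883342.857143 = -0.002132
a = ȳ − b·x̄ = 82.428571 − (-0.002132)·1051.857143 = 84.670731
ŷ(972) = 84.670731 + (-0.002132)·972 = 82.598797
residual = y − ŷ = 81 − 82.598797 = -1.598797

-1.5988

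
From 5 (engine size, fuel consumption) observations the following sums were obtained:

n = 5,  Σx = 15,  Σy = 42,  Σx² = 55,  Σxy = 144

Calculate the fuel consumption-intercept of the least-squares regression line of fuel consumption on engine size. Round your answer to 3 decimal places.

Sxx = Σx² − (Σx)²/n = 55 − 45 = 10
Sxy = Σxy − (Σx)(Σy)/n = 144 − 126 = 18
b = Sxy/Sxx = 18/10 = 1.8
a = ȳ − b·x̄ = 8.4 − 1.8·3 = 3

3.000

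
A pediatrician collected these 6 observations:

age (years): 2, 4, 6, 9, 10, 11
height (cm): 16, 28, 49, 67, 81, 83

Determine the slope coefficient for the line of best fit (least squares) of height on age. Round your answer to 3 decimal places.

n = 6, Σx = 42, Σy = 324, Σxy = 2764, Σx² = 358
Sxx = Σx² − (Σx)²/n = 358 − 294 = 64
Sxy = Σxy − (Σx)(Σy)/n = 2764 − 2268 = 496
b = Sxy/Sxx = 496/64 = 7.75

7.750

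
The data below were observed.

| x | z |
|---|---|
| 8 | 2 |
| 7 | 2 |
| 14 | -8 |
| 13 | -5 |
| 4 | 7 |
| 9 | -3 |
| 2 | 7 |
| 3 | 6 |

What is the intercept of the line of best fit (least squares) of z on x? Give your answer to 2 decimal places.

n = 8, Σx = 60, Σy = 8, Σxy = -114, Σx² = 588
Sxx = Σx² − (Σx)²/n = 588 − 450 = 138
Sxy = Σxy − (Σx)(Σy)/n = -114 − 60 = -174
b = Sxy/Sxx = -174/138 = -1.260870
a = ȳ − b·x̄ = 1 − (-1.260870)·7.5 = 10.456522

10.46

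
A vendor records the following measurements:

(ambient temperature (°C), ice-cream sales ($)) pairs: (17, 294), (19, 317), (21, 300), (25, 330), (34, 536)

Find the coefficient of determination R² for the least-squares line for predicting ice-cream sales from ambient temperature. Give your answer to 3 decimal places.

n = 5, Σx = 116, Σy = 1777, Σxy = 43795, Σx² = 2872, Σy² = 673121
Sxx = Σx² − (Σx)²/n = 2872 − 2691.2 = 180.8
Sxy = Σxy − (Σx)(Σy)/n = 43795 − 41226.4 = 2568.6
Syy = Σy² − (Σy)²/n = 673121 − 631545.8 = 41575.2
R² = Sxy²/(Sxx·Syy) = (2568.6)²/(180.8·41575.2) = 0.877728

0.878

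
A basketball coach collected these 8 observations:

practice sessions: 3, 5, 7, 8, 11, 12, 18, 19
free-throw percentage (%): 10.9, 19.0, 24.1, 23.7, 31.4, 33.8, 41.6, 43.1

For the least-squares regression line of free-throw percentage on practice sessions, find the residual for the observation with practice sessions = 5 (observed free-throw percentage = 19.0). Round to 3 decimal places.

n = 8, Σx = 83, Σy = 227.6, Σxy = 2804.7, Σx² = 1097
Sxx = Σx² − (Σx)²/n = 1097 − 861.125 = 235.875
Sxy = Σxy − (Σx)(Σy)/n = 2804.7 − 2361.35 = 443.35
b = Sxy/Sxx = 443.35/235.875 = 1.879597
a = ȳ − b·x̄ = 28.45 − 1.879597·10.375 = 8.949179
ŷ(5) = 8.949179 + 1.879597·5 = 18.347165
residual = y − ŷ = 19.0 − 18.347165 = 0.652835

0.653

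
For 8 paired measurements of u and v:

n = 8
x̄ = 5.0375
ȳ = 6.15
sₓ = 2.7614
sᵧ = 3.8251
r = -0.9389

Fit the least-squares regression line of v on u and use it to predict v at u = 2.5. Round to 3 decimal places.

b = r · sᵧ/sₓ = -0.9389 · 3.8251/2.7614 = -1.300567
a = ȳ − b·x̄ = 6.15 − (-1.300567)·5.0375 = 12.701607
ŷ(2.5) = a + b·2.5 = 12.701607 + (-1.300567)·2.5 = 9.450189

9.450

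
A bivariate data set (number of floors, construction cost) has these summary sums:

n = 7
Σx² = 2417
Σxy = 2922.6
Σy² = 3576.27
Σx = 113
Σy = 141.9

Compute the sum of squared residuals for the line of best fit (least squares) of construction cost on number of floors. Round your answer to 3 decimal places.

26.179

Sxx = Σx² − (Σx)²/n = 2417 − 1824.142857 = 592.857143
Sxy = Σxy − (Σx)(Σy)/n = 2922.6 − 2290.671429 = 631.928571
Syy = Σy² − (Σy)²/n = 3576.27 − 2876.515714 = 699.754286
b = Sxy/Sxx = 631.928571/592.857143 = 1.065904
SSE = Syy − b·Sxy = 699.754286 − 1.065904·631.928571 = 26.179337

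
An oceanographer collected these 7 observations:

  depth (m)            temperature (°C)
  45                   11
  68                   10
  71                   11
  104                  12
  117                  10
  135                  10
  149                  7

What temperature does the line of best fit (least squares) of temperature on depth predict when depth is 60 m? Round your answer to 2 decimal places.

11.11

n = 7, Σx = 689, Σy = 71, Σxy = 6767, Σx² = 76621
Sxx = Σx² − (Σx)²/n = 76621 − 67817.285714 = 8803.714286
Sxy = Σxy − (Σx)(Σy)/n = 6767 − 6988.428571 = -221.428571
b = Sxy/Sxx = -221.428571/8803.714286 = -0.025152
a = ȳ − b·x̄ = 10.142857 − (-0.025152)·98.428571 = 12.618505
ŷ(60) = a + b·60 = 12.618505 + (-0.025152)·60 = 11.109402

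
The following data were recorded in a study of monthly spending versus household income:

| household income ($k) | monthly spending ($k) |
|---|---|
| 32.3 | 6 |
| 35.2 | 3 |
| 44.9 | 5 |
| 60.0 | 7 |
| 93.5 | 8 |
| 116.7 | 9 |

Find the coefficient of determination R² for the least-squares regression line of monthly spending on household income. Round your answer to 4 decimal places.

0.7442

n = 6, Σx = 382.6, Σy = 38, Σxy = 2742.2, Σx² = 30259.48, Σy² = 264
Sxx = Σx² − (Σx)²/n = 30259.48 − 24397.126667 = 5862.353333
Sxy = Σxy − (Σx)(Σy)/n = 2742.2 − 2423.133333 = 319.066667
Syy = Σy² − (Σy)²/n = 264 − 240.666667 = 23.333333
R² = Sxy²/(Sxx·Syy) = (319.066667)²/(5862.353333·23.333333) = 0.744242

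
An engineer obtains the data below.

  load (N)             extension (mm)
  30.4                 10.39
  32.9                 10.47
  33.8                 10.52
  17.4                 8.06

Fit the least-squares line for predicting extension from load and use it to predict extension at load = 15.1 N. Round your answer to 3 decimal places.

7.751

n = 4, Σx = 114.5, Σy = 39.44, Σxy = 1156.139, Σx² = 3451.77
Sxx = Σx² − (Σx)²/n = 3451.77 − 3277.5625 = 174.2075
Sxy = Σxy − (Σx)(Σy)/n = 1156.139 − 1128.97 = 27.169
b = Sxy/Sxx = 27.169/174.2075 = 0.155958
a = ȳ − b·x̄ = 9.86 − 0.155958·28.625 = 5.395711
ŷ(15.1) = a + b·15.1 = 5.395711 + 0.155958·15.1 = 7.750672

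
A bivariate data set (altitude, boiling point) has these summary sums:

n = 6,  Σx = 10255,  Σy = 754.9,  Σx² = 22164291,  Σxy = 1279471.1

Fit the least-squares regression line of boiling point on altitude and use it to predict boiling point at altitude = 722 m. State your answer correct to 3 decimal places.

128.111

Sxx = Σx² − (Σx)²/n = 22164291 − 17527504.166667 = 4636786.833333
Sxy = Σxy − (Σx)(Σy)/n = 1279471.1 − 1290249.916667 = -10778.816667
b = Sxy/Sxx = -10778.816667/4636786.833333 = -0.002325
a = ȳ − b·x̄ = 125.816667 − (-0.002325)·1709.166667 = 129.789848
ŷ(722) = a + b·722 = 129.789848 + (-0.002325)·722 = 128.111465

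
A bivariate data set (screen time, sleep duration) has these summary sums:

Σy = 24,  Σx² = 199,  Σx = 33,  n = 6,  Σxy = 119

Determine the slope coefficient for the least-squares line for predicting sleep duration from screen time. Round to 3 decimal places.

-0.743

Sxx = Σx² − (Σx)²/n = 199 − 181.5 = 17.5
Sxy = Σxy − (Σx)(Σy)/n = 119 − 132 = -13
b = Sxy/Sxx = -13/17.5 = -0.742857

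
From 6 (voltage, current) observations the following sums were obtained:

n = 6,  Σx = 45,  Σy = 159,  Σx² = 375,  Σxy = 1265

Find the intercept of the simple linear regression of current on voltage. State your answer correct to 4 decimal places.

12.0000

Sxx = Σx² − (Σx)²/n = 375 − 337.5 = 37.5
Sxy = Σxy − (Σx)(Σy)/n = 1265 − 1192.5 = 72.5
b = Sxy/Sxx = 72.5/37.5 = 1.933333
a = ȳ − b·x̄ = 26.5 − 1.933333·7.5 = 12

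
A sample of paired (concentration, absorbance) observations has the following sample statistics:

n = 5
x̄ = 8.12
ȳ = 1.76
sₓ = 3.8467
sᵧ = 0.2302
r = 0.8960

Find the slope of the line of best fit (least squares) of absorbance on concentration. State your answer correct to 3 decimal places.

0.054

b = r · sᵧ/sₓ = 0.896 · 0.2302/3.8467 = 0.053620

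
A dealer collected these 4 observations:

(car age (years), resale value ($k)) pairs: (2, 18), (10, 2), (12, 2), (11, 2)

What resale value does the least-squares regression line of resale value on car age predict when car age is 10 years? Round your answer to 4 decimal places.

n = 4, Σx = 35, Σy = 24, Σxy = 102, Σx² = 369
Sxx = Σx² − (Σx)²/n = 369 − 306.25 = 62.75
Sxy = Σxy − (Σx)(Σy)/n = 102 − 210 = -108
b = Sxy/Sxx = -108/62.75 = -1.721116
a = ȳ − b·x̄ = 6 − (-1.721116)·8.75 = 21.059761
ŷ(10) = a + b·10 = 21.059761 + (-1.721116)·10 = 3.848606

3.8486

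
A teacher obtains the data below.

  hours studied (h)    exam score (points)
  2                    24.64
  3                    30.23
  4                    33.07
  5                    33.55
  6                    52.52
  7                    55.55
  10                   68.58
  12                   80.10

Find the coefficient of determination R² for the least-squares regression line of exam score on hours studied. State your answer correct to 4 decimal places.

n = 8, Σx = 49, Σy = 378.24, Σxy = 2790.97, Σx² = 383, Σy² = 20703.5892
Sxx = Σx² − (Σx)²/n = 383 − 300.125 = 82.875
Sxy = Σxy − (Σx)(Σy)/n = 2790.97 − 2316.72 = 474.25
Syy = Σy² − (Σy)²/n = 20703.5892 − 17883.1872 = 2820.402
R² = Sxy²/(Sxx·Syy) = (474.25)²/(82.875·2820.402) = 0.962233

0.9622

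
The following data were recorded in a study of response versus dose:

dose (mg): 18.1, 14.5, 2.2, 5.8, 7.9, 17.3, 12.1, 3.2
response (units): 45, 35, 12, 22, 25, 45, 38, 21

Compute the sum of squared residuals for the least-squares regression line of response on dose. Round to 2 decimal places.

n = 8, Σx = 81.1, Σy = 243, Σxy = 2979, Σx² = 1094.69, Σy² = 8413
Sxx = Σx² − (Σx)²/n = 1094.69 − 822.15125 = 272.53875
Sxy = Σxy − (Σx)(Σy)/n = 2979 − 2463.4125 = 515.5875
Syy = Σy² − (Σy)²/n = 8413 − 7381.125 = 1031.875
b = Sxy/Sxx = 515.5875/272.53875 = 1.891795
SSE = Syy − b·Sxy = 1031.875 − 1.891795·515.5875 = 56.489041

56.49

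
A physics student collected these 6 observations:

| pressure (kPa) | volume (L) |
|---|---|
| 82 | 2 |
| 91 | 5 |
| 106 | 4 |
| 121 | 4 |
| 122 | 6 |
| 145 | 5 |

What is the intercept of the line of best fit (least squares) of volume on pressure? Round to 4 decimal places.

n = 6, Σx = 667, Σy = 26, Σxy = 2984, Σx² = 76791
Sxx = Σx² − (Σx)²/n = 76791 − 74148.166667 = 2642.833333
Sxy = Σxy − (Σx)(Σy)/n = 2984 − 2890.333333 = 93.666667
b = Sxy/Sxx = 93.666667/2642.833333 = 0.035442
a = ȳ − b·x̄ = 4.333333 − 0.035442·111.166667 = 0.393391

0.3934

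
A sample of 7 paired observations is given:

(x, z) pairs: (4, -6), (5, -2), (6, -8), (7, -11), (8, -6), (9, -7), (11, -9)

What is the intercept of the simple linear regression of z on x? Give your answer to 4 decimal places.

-3.1066

n = 7, Σx = 50, Σy = -49, Σxy = -369, Σx² = 392
Sxx = Σx² − (Σx)²/n = 392 − 357.142857 = 34.857143
Sxy = Σxy − (Σx)(Σy)/n = -369 − (-350) = -19
b = Sxy/Sxx = -19/34.857143 = -0.545082
a = ȳ − b·x̄ = -7 − (-0.545082)·7.142857 = -3.106557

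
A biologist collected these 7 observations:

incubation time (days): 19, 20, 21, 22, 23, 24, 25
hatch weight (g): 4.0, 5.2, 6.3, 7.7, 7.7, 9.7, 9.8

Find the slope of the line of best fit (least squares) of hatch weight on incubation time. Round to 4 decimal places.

0.9929

n = 7, Σx = 154, Σy = 50.4, Σxy = 1136.6, Σx² = 3416
Sxx = Σx² − (Σx)²/n = 3416 − 3388 = 28
Sxy = Σxy − (Σx)(Σy)/n = 1136.6 − 1108.8 = 27.8
b = Sxy/Sxx = 27.8/28 = 0.992857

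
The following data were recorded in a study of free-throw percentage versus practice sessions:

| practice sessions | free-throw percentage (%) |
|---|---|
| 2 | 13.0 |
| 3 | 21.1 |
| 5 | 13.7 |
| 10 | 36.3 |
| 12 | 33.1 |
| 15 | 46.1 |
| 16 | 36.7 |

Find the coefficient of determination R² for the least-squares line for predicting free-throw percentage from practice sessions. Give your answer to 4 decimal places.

n = 7, Σx = 63, Σy = 200, Σxy = 2196.7, Σx² = 763, Σy² = 6687.3
Sxx = Σx² − (Σx)²/n = 763 − 567 = 196
Sxy = Σxy − (Σx)(Σy)/n = 2196.7 − 1800 = 396.7
Syy = Σy² − (Σy)²/n = 6687.3 − 5714.285714 = 973.014286
R² = Sxy²/(Sxx·Syy) = (396.7)²/(196·973.014286) = 0.825181

0.8252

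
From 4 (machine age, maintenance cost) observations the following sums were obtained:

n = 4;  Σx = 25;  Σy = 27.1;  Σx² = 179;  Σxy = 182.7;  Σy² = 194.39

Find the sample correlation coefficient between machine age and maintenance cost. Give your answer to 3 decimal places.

0.851

Sxx = Σx² − (Σx)²/n = 179 − 156.25 = 22.75
Sxy = Σxy − (Σx)(Σy)/n = 182.7 − 169.375 = 13.325
Syy = Σy² − (Σy)²/n = 194.39 − 183.6025 = 10.7875
r = Sxy/√(Sxx·Syy) = 13.325/√(245.415625) = 13.325/15.665747 = 0.850582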